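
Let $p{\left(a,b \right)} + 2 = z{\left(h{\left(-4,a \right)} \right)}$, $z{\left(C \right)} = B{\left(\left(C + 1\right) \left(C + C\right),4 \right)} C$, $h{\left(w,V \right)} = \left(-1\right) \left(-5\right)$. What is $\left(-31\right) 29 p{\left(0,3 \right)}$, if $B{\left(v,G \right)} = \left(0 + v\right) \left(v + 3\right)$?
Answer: $-16989302$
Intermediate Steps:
$h{\left(w,V \right)} = 5$
$B{\left(v,G \right)} = v \left(3 + v\right)$
$z{\left(C \right)} = 2 C^{2} \left(1 + C\right) \left(3 + 2 C \left(1 + C\right)\right)$ ($z{\left(C \right)} = \left(C + 1\right) \left(C + C\right) \left(3 + \left(C + 1\right) \left(C + C\right)\right) C = \left(1 + C\right) 2 C \left(3 + \left(1 + C\right) 2 C\right) C = 2 C \left(1 + C\right) \left(3 + 2 C \left(1 + C\right)\right) C = 2 C^{2} \left(1 + C\right) \left(3 + 2 C \left(1 + C\right)\right)$)
$p{\left(a,b \right)} = 18898$ ($p{\left(a,b \right)} = -2 + 2 \cdot 5^{2} \left(1 + 5\right) \left(3 + 2 \cdot 5 \left(1 + 5\right)\right) = -2 + 2 \cdot 25 \cdot 6 \left(3 + 2 \cdot 5 \cdot 6\right) = -2 + 2 \cdot 25 \cdot 6 \left(3 + 60\right) = -2 + 2 \cdot 25 \cdot 6 \cdot 63 = -2 + 18900 = 18898$)
$\left(-31\right) 29 p{\left(0,3 \right)} = \left(-31\right) 29 \cdot 18898 = \left(-899\right) 18898 = -16989302$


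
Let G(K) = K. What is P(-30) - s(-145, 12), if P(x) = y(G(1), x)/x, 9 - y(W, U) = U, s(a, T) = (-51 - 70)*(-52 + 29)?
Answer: -27843/10 ≈ -2784.3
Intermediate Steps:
s(a, T) = 2783 (s(a, T) = -121*(-23) = 2783)
y(W, U) = 9 - U
P(x) = (9 - x)/x
P(-30) - s(-145, 12) = (9 - 1*(-30))/(-30) - 1*2783 = -(9 + 30)/30 - 2783 = -1/30*39 - 2783 = -13/10 - 2783 = -27843/10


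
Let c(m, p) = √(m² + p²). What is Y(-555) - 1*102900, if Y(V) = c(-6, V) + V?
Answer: -103455 + 3*√34229 ≈ -1.0290e+5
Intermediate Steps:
Y(V) = V + √(36 + V²) (Y(V) = √((-6)² + V²) + V = √(36 + V²) + V = V + √(36 + V²))
Y(-555) - 1*102900 = (-555 + √(36 + (-555)²)) - 1*102900 = (-555 + √(36 + 308025)) - 102900 = (-555 + √308061) - 102900 = (-555 + 3*√34229) - 102900 = -103455 + 3*√34229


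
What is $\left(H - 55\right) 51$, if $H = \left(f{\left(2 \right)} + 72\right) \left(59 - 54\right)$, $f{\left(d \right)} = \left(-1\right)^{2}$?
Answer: $15810$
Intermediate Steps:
$f{\left(d \right)} = 1$
$H = 365$ ($H = \left(1 + 72\right) \left(59 - 54\right) = 73 \cdot 5 = 365$)
$\left(H - 55\right) 51 = \left(365 - 55\right) 51 = 310 \cdot 51 = 15810$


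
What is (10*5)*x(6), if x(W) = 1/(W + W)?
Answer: 25/6 ≈ 4.1667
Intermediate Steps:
x(W) = 1/(2*W)
(10*5)*x(6) = (10*5)*((1/2)/6) = 50*((1/2)*(1/6)) = 50*(1/12) = 25/6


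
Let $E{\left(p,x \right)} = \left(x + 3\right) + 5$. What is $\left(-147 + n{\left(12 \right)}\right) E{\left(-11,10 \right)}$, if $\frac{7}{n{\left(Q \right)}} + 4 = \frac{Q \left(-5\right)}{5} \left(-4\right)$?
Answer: $- \frac{58149}{22} \approx -2643.1$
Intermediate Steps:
$E{\left(p,x \right)} = 8 + x$ ($E{\left(p,x \right)} = \left(3 + x\right) + 5 = 8 + x$)
$n{\left(Q \right)} = \frac{7}{-4 + 4 Q}$ ($n{\left(Q \right)} = \frac{7}{-4 + \frac{Q \left(-5\right)}{5} \left(-4\right)} = \frac{7}{-4 + - 5 Q \frac{1}{5} \left(-4\right)} = \frac{7}{-4 + - Q \left(-4\right)} = \frac{7}{-4 + 4 Q}$)
$\left(-147 + n{\left(12 \right)}\right) E{\left(-11,10 \right)} = \left(-147 + \frac{7}{4 \left(-1 + 12\right)}\right) \left(8 + 10\right) = \left(-147 + \frac{7}{4 \cdot 11}\right) 18 = \left(-147 + \frac{7}{4} \cdot \frac{1}{11}\right) 18 = \left(-147 + \frac{7}{44}\right) 18 = \left(- \frac{6461}{44}\right) 18 = - \frac{58149}{22}$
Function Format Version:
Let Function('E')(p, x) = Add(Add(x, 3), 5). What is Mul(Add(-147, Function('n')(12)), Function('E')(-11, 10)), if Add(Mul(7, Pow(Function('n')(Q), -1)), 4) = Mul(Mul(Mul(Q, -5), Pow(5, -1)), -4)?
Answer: Rational(-58149, 22) ≈ -2643.1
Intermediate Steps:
Function('E')(p, x) = Add(8, x) (Function('E')(p, x) = Add(Add(3, x), 5) = Add(8, x))
Function('n')(Q) = Mul(7, Pow(Add(-4, Mul(4, Q)), -1)) (Function('n')(Q) = Mul(7, Pow(Add(-4, Mul(Mul(Mul(Q, -5), Pow(5, -1)), -4)), -1)) = Mul(7, Pow(Add(-4, Mul(Mul(Mul(-5, Q), Rational(1, 5)), -4)), -1)) = Mul(7, Pow(Add(-4, Mul(Mul(-1, Q), -4)), -1)) = Mul(7, Pow(Add(-4, Mul(4, Q)), -1)))
Mul(Add(-147, Function('n')(12)), Function('E')(-11, 10)) = Mul(Add(-147, Mul(Rational(7, 4), Pow(Add(-1, 12), -1))), Add(8, 10)) = Mul(Add(-147, Mul(Rational(7, 4), Pow(11, -1))), 18) = Mul(Add(-147, Mul(Rational(7, 4), Rational(1, 11))), 18) = Mul(Add(-147, Rational(7, 44)), 18) = Mul(Rational(-6461, 44), 18) = Rational(-58149, 22)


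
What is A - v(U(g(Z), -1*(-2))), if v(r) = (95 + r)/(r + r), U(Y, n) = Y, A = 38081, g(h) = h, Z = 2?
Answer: 152227/4 ≈ 38057.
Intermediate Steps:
v(r) = (95 + r)/(2*r) (v(r) = (95 + r)/((2*r)) = (95 + r)*(1/(2*r)) = (95 + r)/(2*r))
A - v(U(g(Z), -1*(-2))) = 38081 - (95 + 2)/(2*2) = 38081 - 97/(2*2) = 38081 - 1*97/4 = 38081 - 97/4 = 152227/4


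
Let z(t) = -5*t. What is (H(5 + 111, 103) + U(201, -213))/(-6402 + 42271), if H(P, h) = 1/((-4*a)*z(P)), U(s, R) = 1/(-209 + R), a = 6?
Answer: -6749/105351557280 ≈ -6.4062e-8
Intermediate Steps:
H(P, h) = 1/(120*P) (H(P, h) = 1/((-4*6)*(-5*P)) = 1/(-(-120)*P) = 1/(120*P))
(H(5 + 111, 103) + U(201, -213))/(-6402 + 42271) = (1/(120*(5 + 111)) + 1/(-209 - 213))/(-6402 + 42271) = ((1/120)/116 + 1/(-422))/35869 = ((1/120)*(1/116) - 1/422)*(1/35869) = (1/13920 - 1/422)*(1/35869) = -6749/2937120*1/35869 = -6749/105351557280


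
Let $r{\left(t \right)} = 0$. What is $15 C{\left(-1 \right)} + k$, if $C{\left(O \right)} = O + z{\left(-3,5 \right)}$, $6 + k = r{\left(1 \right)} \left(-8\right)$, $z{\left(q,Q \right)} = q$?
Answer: $-66$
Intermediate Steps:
$k = -6$ ($k = -6 + 0 \left(-8\right) = -6 + 0 = -6$)
$C{\left(O \right)} = -3 + O$ ($C{\left(O \right)} = O - 3 = -3 + O$)
$15 C{\left(-1 \right)} + k = 15 \left(-3 - 1\right) - 6 = 15 \left(-4\right) - 6 = -60 - 6 = -66$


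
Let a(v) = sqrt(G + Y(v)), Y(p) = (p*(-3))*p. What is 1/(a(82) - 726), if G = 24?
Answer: -121/91204 - I*sqrt(5037)/273612 ≈ -0.0013267 - 0.00025939*I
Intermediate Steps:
Y(p) = -3*p**2 (Y(p) = (-3*p)*p = -3*p**2)
a(v) = sqrt(24 - 3*v**2)
1/(a(82) - 726) = 1/(sqrt(24 - 3*82**2) - 726) = 1/(sqrt(24 - 3*6724) - 726) = 1/(sqrt(24 - 20172) - 726) = 1/(sqrt(-20148) - 726) = 1/(2*I*sqrt(5037) - 726) = 1/(-726 + 2*I*sqrt(5037))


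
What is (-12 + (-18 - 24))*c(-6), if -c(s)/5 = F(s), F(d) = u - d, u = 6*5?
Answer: 9720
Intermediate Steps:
u = 30
F(d) = 30 - d
c(s) = -150 + 5*s (c(s) = -5*(30 - s) = -150 + 5*s)
(-12 + (-18 - 24))*c(-6) = (-12 + (-18 - 24))*(-150 + 5*(-6)) = (-12 - 42)*(-150 - 30) = -54*(-180) = 9720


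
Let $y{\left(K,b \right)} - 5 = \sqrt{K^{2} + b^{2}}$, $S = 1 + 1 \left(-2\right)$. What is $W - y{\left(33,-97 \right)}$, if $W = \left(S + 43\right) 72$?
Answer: $3019 - \sqrt{10498} \approx 2916.5$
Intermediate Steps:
$S = -1$ ($S = 1 - 2 = -1$)
$W = 3024$ ($W = \left(-1 + 43\right) 72 = 42 \cdot 72 = 3024$)
$y{\left(K,b \right)} = 5 + \sqrt{K^{2} + b^{2}}$
$W - y{\left(33,-97 \right)} = 3024 - \left(5 + \sqrt{33^{2} + \left(-97\right)^{2}}\right) = 3024 - \left(5 + \sqrt{1089 + 9409}\right) = 3024 - \left(5 + \sqrt{10498}\right) = 3019 - \sqrt{10498}$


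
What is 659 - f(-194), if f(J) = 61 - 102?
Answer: 700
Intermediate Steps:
f(J) = -41
659 - f(-194) = 659 - 1*(-41) = 659 + 41 = 700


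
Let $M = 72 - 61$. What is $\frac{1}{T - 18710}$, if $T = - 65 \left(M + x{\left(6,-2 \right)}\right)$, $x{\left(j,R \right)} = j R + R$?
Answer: $- \frac{1}{18515} \approx -5.401 \cdot 10^{-5}$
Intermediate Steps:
$M = 11$ ($M = 72 - 61 = 11$)
$x{\left(j,R \right)} = R + R j$ ($x{\left(j,R \right)} = R j + R = R + R j$)
$T = 195$ ($T = - 65 \left(11 - 2 \left(1 + 6\right)\right) = - 65 \left(11 - 14\right) = \left(-65\right) \left(-3\right) = 195$)
$\frac{1}{T - 18710} = \frac{1}{195 - 18710} = \frac{1}{-18515} = - \frac{1}{18515}$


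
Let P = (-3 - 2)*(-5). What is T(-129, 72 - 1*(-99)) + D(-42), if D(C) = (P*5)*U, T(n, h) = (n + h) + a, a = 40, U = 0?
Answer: 82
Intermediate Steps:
T(n, h) = 40 + h + n (T(n, h) = (n + h) + 40 = (h + n) + 40 = 40 + h + n)
P = 25 (P = -5*(-5) = 25)
D(C) = 0 (D(C) = (25*5)*0 = 125*0 = 0)
T(-129, 72 - 1*(-99)) + D(-42) = (40 + (72 - 1*(-99)) - 129) + 0 = (40 + (72 + 99) - 129) + 0 = (40 + 171 - 129) + 0 = 82 + 0 = 82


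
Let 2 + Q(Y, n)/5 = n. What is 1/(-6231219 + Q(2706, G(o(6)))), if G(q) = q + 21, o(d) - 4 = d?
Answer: -1/6231074 ≈ -1.6049e-7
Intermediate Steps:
o(d) = 4 + d
G(q) = 21 + q
Q(Y, n) = -10 + 5*n
1/(-6231219 + Q(2706, G(o(6)))) = 1/(-6231219 + (-10 + 5*(21 + (4 + 6)))) = 1/(-6231219 + (-10 + 5*(21 + 10))) = 1/(-6231219 + (-10 + 5*31)) = 1/(-6231219 + (-10 + 155)) = 1/(-6231219 + 145) = 1/(-6231074) = -1/6231074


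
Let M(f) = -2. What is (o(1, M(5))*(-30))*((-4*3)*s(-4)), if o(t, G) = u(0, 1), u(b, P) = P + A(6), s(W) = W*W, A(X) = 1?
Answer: 11520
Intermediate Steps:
s(W) = W²
u(b, P) = 1 + P (u(b, P) = P + 1 = 1 + P)
o(t, G) = 2 (o(t, G) = 1 + 1 = 2)
(o(1, M(5))*(-30))*((-4*3)*s(-4)) = (2*(-30))*(-4*3*(-4)²) = -(-720)*16 = -60*(-192) = 11520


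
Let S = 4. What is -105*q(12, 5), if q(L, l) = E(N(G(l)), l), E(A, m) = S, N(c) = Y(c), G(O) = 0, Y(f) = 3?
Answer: -420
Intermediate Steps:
N(c) = 3
E(A, m) = 4
q(L, l) = 4
-105*q(12, 5) = -105*4 = -420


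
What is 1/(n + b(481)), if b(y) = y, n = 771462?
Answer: 1/771943 ≈ 1.2954e-6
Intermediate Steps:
1/(n + b(481)) = 1/(771462 + 481) = 1/771943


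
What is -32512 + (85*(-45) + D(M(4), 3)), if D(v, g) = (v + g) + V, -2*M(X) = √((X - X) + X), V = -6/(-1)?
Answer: -36329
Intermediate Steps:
V = 6 (V = -6*(-1) = 6)
M(X) = -√X/2 (M(X) = -√((X - X) + X)/2 = -√(0 + X)/2 = -√X/2)
D(v, g) = 6 + g + v (D(v, g) = (v + g) + 6 = (g + v) + 6 = 6 + g + v)
-32512 + (85*(-45) + D(M(4), 3)) = -32512 + (85*(-45) + (6 + 3 - √4/2)) = -32512 + (-3825 + (6 + 3 - ½*2)) = -32512 + (-3825 + (6 + 3 - 1)) = -32512 + (-3825 + 8) = -32512 - 3817 = -36329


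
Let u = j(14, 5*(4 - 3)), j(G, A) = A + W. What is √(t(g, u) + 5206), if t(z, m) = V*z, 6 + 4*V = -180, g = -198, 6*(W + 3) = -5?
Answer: √14413 ≈ 120.05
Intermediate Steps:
W = -23/6 (W = -3 + (⅙)*(-5) = -3 - ⅚ = -23/6 ≈ -3.8333)
V = -93/2 (V = -3/2 + (¼)*(-180) = -3/2 - 45 = -93/2 ≈ -46.500)
j(G, A) = -23/6 + A (j(G, A) = A - 23/6 = -23/6 + A)
u = 7/6 (u = -23/6 + 5*(4 - 3) = -23/6 + 5*1 = -23/6 + 5 = 7/6 ≈ 1.1667)
t(z, m) = -93*z/2
√(t(g, u) + 5206) = √(-93/2*(-198) + 5206) = √(9207 + 5206) = √14413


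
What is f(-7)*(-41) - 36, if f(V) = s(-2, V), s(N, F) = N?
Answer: 46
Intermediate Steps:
f(V) = -2
f(-7)*(-41) - 36 = -2*(-41) - 36 = 82 - 36 = 46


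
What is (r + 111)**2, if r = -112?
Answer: 1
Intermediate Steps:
(r + 111)**2 = (-112 + 111)**2 = (-1)**2 = 1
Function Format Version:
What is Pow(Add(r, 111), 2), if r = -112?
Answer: 1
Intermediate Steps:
Pow(Add(r, 111), 2) = Pow(Add(-112, 111), 2) = Pow(-1, 2) = 1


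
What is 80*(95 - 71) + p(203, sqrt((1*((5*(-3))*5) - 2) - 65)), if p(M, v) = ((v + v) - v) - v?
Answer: 1920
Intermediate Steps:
p(M, v) = 0 (p(M, v) = (2*v - v) - v = v - v = 0)
80*(95 - 71) + p(203, sqrt((1*((5*(-3))*5) - 2) - 65)) = 80*(95 - 71) + 0 = 80*24 + 0 = 1920 + 0 = 1920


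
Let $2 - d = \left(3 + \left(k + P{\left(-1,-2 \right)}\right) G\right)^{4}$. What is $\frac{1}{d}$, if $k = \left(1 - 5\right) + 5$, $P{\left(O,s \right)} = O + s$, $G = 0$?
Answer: $- \frac{1}{79} \approx -0.012658$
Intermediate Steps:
$k = 1$ ($k = -4 + 5 = 1$)
$d = -79$ ($d = 2 - \left(3 + \left(1 - 3\right) 0\right)^{4} = 2 - \left(3 - 0\right)^{4} = 2 - \left(3 + 0\right)^{4} = 2 - 3^{4} = 2 - 81 = -79$)
$\frac{1}{d} = \frac{1}{-79} = - \frac{1}{79}$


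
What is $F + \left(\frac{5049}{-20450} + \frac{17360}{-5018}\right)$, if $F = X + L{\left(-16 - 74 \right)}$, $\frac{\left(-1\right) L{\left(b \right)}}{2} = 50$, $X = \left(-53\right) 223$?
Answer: $- \frac{611742740891}{51309050} \approx -11923.0$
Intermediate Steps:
$X = -11819$
$L{\left(b \right)} = -100$ ($L{\left(b \right)} = \left(-2\right) 50 = -100$)
$F = -11919$ ($F = -11819 - 100 = -11919$)
$F + \left(\frac{5049}{-20450} + \frac{17360}{-5018}\right) = -11919 + \left(\frac{5049}{-20450} + \frac{17360}{-5018}\right) = -11919 + \left(5049 \left(- \frac{1}{20450}\right) + 17360 \left(- \frac{1}{5018}\right)\right) = -11919 - \frac{190173941}{51309050} = - \frac{611742740891}{51309050}$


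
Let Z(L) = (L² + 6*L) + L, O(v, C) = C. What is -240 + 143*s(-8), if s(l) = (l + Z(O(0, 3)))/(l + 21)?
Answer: 2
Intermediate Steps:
Z(L) = L² + 7*L
s(l) = (30 + l)/(21 + l) (s(l) = (l + 3*(7 + 3))/(l + 21) = (l + 3*10)/(21 + l) = (l + 30)/(21 + l) = (30 + l)/(21 + l))
-240 + 143*s(-8) = -240 + 143*((30 - 8)/(21 - 8)) = -240 + 143*(22/13) = -240 + 242 = 2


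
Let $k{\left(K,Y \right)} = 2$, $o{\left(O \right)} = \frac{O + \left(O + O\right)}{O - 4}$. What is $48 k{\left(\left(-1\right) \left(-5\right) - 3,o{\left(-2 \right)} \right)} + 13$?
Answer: $109$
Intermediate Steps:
$o{\left(O \right)} = \frac{3 O}{-4 + O}$ ($o{\left(O \right)} = \frac{O + 2 O}{-4 + O} = \frac{3 O}{-4 + O}$)
$48 k{\left(\left(-1\right) \left(-5\right) - 3,o{\left(-2 \right)} \right)} + 13 = 48 \cdot 2 + 13 = 96 + 13 = 109$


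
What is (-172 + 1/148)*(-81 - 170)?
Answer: 6389205/148 ≈ 43170.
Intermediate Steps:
(-172 + 1/148)*(-81 - 170) = (-172 + 1/148)*(-251) = -25455/148*(-251) = 6389205/148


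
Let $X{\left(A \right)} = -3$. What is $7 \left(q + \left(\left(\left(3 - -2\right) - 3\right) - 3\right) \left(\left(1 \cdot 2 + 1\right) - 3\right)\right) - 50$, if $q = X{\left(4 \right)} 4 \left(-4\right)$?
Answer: $286$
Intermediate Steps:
$q = 48$ ($q = \left(-3\right) 4 \left(-4\right) = \left(-12\right) \left(-4\right) = 48$)
$7 \left(q + \left(\left(\left(3 - -2\right) - 3\right) - 3\right) \left(\left(1 \cdot 2 + 1\right) - 3\right)\right) - 50 = 7 \left(48 + \left(\left(\left(3 - -2\right) - 3\right) - 3\right) \left(\left(1 \cdot 2 + 1\right) - 3\right)\right) - 50 = 7 \left(48 + \left(\left(\left(3 + 2\right) - 3\right) - 3\right) \left(\left(2 + 1\right) - 3\right)\right) - 50 = 7 \left(48 + \left(\left(5 - 3\right) - 3\right) \left(3 - 3\right)\right) - 50 = 7 \left(48 + \left(2 - 3\right) 0\right) - 50 = 7 \left(48 - 0\right) - 50 = 7 \left(48 + 0\right) - 50 = 7 \cdot 48 - 50 = 336 - 50 = 286$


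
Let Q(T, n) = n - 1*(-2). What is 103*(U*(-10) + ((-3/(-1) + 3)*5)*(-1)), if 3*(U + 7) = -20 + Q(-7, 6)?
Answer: 8240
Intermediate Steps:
Q(T, n) = 2 + n (Q(T, n) = n + 2 = 2 + n)
U = -11 (U = -7 + (-20 + (2 + 6))/3 = -7 + (-20 + 8)/3 = -7 + (1/3)*(-12) = -7 - 4 = -11)
103*(U*(-10) + ((-3/(-1) + 3)*5)*(-1)) = 103*(-11*(-10) + ((-3/(-1) + 3)*5)*(-1)) = 103*(110 + ((-3*(-1) + 3)*5)*(-1)) = 103*(110 + ((3 + 3)*5)*(-1)) = 103*(110 + (6*5)*(-1)) = 103*(110 + 30*(-1)) = 103*(110 - 30) = 103*80 = 8240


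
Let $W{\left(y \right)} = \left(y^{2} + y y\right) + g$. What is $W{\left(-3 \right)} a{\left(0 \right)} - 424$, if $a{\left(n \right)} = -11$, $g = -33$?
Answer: $-259$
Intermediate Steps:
$W{\left(y \right)} = -33 + 2 y^{2}$ ($W{\left(y \right)} = \left(y^{2} + y y\right) - 33 = \left(y^{2} + y^{2}\right) - 33 = 2 y^{2} - 33 = -33 + 2 y^{2}$)
$W{\left(-3 \right)} a{\left(0 \right)} - 424 = \left(-33 + 2 \left(-3\right)^{2}\right) \left(-11\right) - 424 = \left(-33 + 2 \cdot 9\right) \left(-11\right) - 424 = \left(-33 + 18\right) \left(-11\right) - 424 = \left(-15\right) \left(-11\right) - 424 = 165 - 424 = -259$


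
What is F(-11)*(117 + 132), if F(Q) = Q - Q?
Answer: 0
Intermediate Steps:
F(Q) = 0
F(-11)*(117 + 132) = 0*(117 + 132) = 0*249 = 0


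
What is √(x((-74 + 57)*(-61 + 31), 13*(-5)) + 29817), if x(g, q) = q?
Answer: 2*√7438 ≈ 172.49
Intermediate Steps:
√(x((-74 + 57)*(-61 + 31), 13*(-5)) + 29817) = √(13*(-5) + 29817) = √(-65 + 29817) = √29752 = 2*√7438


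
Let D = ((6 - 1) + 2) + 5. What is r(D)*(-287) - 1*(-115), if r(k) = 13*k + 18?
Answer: -49823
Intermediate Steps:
D = 12 (D = (5 + 2) + 5 = 7 + 5 = 12)
r(k) = 18 + 13*k
r(D)*(-287) - 1*(-115) = (18 + 13*12)*(-287) - 1*(-115) = (18 + 156)*(-287) + 115 = 174*(-287) + 115 = -49938 + 115 = -49823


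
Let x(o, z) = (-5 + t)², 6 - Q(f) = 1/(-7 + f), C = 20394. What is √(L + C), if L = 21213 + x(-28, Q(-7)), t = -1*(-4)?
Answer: 2*√10402 ≈ 203.98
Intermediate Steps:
Q(f) = 6 - 1/(-7 + f)
t = 4
x(o, z) = 1 (x(o, z) = (-5 + 4)² = (-1)² = 1)
L = 21214 (L = 21213 + 1 = 21214)
√(L + C) = √(21214 + 20394) = √41608 = 2*√10402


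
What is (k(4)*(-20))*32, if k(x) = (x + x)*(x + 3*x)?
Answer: -81920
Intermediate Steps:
k(x) = 8*x² (k(x) = (2*x)*(4*x) = 8*x²)
(k(4)*(-20))*32 = ((8*4²)*(-20))*32 = ((8*16)*(-20))*32 = (128*(-20))*32 = -2560*32 = -81920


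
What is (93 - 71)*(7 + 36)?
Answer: 946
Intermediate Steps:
(93 - 71)*(7 + 36) = 22*43 = 946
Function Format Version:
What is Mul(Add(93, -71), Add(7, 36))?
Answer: 946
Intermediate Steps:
Mul(Add(93, -71), Add(7, 36)) = Mul(22, 43) = 946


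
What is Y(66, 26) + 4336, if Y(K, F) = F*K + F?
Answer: 6078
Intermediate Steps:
Y(K, F) = F + F*K
Y(66, 26) + 4336 = 26*(1 + 66) + 4336 = 26*67 + 4336 = 1742 + 4336 = 6078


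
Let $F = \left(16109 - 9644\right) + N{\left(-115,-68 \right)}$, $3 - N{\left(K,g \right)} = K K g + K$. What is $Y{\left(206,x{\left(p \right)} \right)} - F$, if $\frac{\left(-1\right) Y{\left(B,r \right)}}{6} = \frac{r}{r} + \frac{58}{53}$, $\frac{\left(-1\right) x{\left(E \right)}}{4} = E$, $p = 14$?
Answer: $- \frac{48012465}{53} \approx -9.059 \cdot 10^{5}$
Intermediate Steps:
$x{\left(E \right)} = - 4 E$
$N{\left(K,g \right)} = 3 - K - g K^{2}$ ($N{\left(K,g \right)} = 3 - \left(K K g + K\right) = 3 - \left(K^{2} g + K\right) = 3 - \left(g K^{2} + K\right) = 3 - \left(K + g K^{2}\right) = 3 - K - g K^{2}$)
$Y{\left(B,r \right)} = - \frac{666}{53}$ ($Y{\left(B,r \right)} = - 6 \left(\frac{r}{r} + \frac{58}{53}\right) = - 6 \left(1 + 58 \cdot \frac{1}{53}\right) = - 6 \left(1 + \frac{58}{53}\right) = \left(-6\right) \frac{111}{53} = - \frac{666}{53}$)
$F = 905883$ ($F = \left(16109 - 9644\right) - \left(-118 - 899300\right) = 6465 + \left(3 + 115 - \left(-68\right) 13225\right) = 6465 + \left(3 + 115 + 899300\right) = 6465 + 899418 = 905883$)
$Y{\left(206,x{\left(p \right)} \right)} - F = - \frac{666}{53} - 905883 = - \frac{48012465}{53}$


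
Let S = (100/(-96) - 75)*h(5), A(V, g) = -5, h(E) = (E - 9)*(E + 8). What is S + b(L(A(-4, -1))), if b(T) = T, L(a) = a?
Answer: 23695/6 ≈ 3949.2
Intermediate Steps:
h(E) = (-9 + E)*(8 + E)
S = 23725/6 (S = (100/(-96) - 75)*(-72 + 5**2 - 1*5) = (100*(-1/96) - 75)*(-72 + 25 - 5) = (-25/24 - 75)*(-52) = -1825/24*(-52) = 23725/6 ≈ 3954.2)
S + b(L(A(-4, -1))) = 23725/6 - 5 = 23695/6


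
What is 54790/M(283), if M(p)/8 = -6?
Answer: -27395/24 ≈ -1141.5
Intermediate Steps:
M(p) = -48 (M(p) = 8*(-6) = -48)
54790/M(283) = 54790/(-48) = 54790*(-1/48) = -27395/24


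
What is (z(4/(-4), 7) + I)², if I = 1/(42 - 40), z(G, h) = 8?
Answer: 289/4 ≈ 72.250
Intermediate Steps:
I = ½ (I = 1/2 = ½ ≈ 0.50000)
(z(4/(-4), 7) + I)² = (8 + ½)² = (17/2)² = 289/4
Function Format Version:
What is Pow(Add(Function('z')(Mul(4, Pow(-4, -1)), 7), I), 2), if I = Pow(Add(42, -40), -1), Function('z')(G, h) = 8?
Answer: Rational(289, 4) ≈ 72.250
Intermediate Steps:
I = Rational(1, 2) (I = Pow(2, -1) = Rational(1, 2) ≈ 0.50000)
Pow(Add(Function('z')(Mul(4, Pow(-4, -1)), 7), I), 2) = Pow(Add(8, Rational(1, 2)), 2) = Pow(Rational(17, 2), 2) = Rational(289, 4)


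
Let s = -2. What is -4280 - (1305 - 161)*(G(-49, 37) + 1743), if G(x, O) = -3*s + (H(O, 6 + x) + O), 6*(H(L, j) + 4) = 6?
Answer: -2044032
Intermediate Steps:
H(L, j) = -3 (H(L, j) = -4 + (⅙)*6 = -4 + 1 = -3)
G(x, O) = 3 + O (G(x, O) = -3*(-2) + (-3 + O) = 6 + (-3 + O) = 3 + O)
-4280 - (1305 - 161)*(G(-49, 37) + 1743) = -4280 - (1305 - 161)*((3 + 37) + 1743) = -4280 - 1144*(40 + 1743) = -4280 - 1144*1783 = -4280 - 1*2039752 = -4280 - 2039752 = -2044032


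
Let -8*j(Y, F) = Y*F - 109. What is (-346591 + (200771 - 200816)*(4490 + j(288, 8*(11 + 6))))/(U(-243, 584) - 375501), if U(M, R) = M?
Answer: 2631473/3005952 ≈ 0.87542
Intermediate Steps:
j(Y, F) = 109/8 - F*Y/8 (j(Y, F) = -(Y*F - 109)/8 = -(F*Y - 109)/8 = -(-109 + F*Y)/8 = 109/8 - F*Y/8)
(-346591 + (200771 - 200816)*(4490 + j(288, 8*(11 + 6))))/(U(-243, 584) - 375501) = (-346591 + (200771 - 200816)*(4490 + (109/8 - 1/8*8*(11 + 6)*288)))/(-243 - 375501) = (-346591 - 45*(4490 + (109/8 - 1/8*8*17*288)))/(-375744) = (-346591 - 45*(4490 + (109/8 - 1/8*136*288)))*(-1/375744) = (-346591 - 45*(4490 + (109/8 - 4896)))*(-1/375744) = (-346591 - 45*(4490 - 39059/8))*(-1/375744) = (-346591 - 45*(-3139/8))*(-1/375744) = (-346591 + 141255/8)*(-1/375744) = -2631473/8*(-1/375744) = 2631473/3005952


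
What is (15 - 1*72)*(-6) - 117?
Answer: 225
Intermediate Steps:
(15 - 1*72)*(-6) - 117 = (15 - 72)*(-6) - 117 = -57*(-6) - 117 = 342 - 117 = 225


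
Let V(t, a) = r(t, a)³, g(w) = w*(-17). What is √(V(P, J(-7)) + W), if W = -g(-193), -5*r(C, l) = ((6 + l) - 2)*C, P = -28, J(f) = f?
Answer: I*√5014145/25 ≈ 89.569*I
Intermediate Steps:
g(w) = -17*w
r(C, l) = -C*(4 + l)/5 (r(C, l) = -((6 + l) - 2)*C/5 = -(4 + l)*C/5 = -C*(4 + l)/5)
W = -3281 (W = -(-17)*(-193) = -1*3281 = -3281)
V(t, a) = -t³*(4 + a)³/125 (V(t, a) = (-t*(4 + a)/5)³ = -t³*(4 + a)³/125)
√(V(P, J(-7)) + W) = √(-1/125*(-28)³*(4 - 7)³ - 3281) = √(-1/125*(-21952)*(-3)³ - 3281) = √(-1/125*(-21952)*(-27) - 3281) = √(-592704/125 - 3281) = √(-1002829/125) = I*√5014145/25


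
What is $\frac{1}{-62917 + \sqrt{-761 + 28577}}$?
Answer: $- \frac{62917}{3958521073} - \frac{2 \sqrt{6954}}{3958521073} \approx -1.5936 \cdot 10^{-5}$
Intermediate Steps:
$\frac{1}{-62917 + \sqrt{-761 + 28577}} = \frac{1}{-62917 + \sqrt{27816}} = \frac{1}{-62917 + 2 \sqrt{6954}}$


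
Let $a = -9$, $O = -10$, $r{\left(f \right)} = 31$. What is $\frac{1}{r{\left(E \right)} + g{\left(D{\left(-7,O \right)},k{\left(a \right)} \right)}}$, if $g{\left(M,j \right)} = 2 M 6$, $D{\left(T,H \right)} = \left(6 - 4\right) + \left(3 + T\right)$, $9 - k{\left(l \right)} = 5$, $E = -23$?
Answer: $\frac{1}{7} \approx 0.14286$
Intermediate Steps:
$k{\left(l \right)} = 4$ ($k{\left(l \right)} = 9 - 5 = 4$)
$D{\left(T,H \right)} = 5 + T$ ($D{\left(T,H \right)} = 2 + \left(3 + T\right) = 5 + T$)
$g{\left(M,j \right)} = 12 M$
$\frac{1}{r{\left(E \right)} + g{\left(D{\left(-7,O \right)},k{\left(a \right)} \right)}} = \frac{1}{31 + 12 \left(5 - 7\right)} = \frac{1}{31 + 12 \left(-2\right)} = \frac{1}{31 - 24} = \frac{1}{7}$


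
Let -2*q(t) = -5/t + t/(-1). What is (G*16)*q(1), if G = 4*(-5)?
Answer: -960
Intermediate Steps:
G = -20
q(t) = t/2 + 5/(2*t) (q(t) = -(-5/t + t/(-1))/2 = -(-5/t + t*(-1))/2 = -(-5/t - t)/2 = -(-t - 5/t)/2 = t/2 + 5/(2*t))
(G*16)*q(1) = (-20*16)*((½)*(5 + 1²)/1) = -160*(5 + 1) = -160*6 = -320*3 = -960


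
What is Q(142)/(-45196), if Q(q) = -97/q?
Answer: 97/6417832 ≈ 1.5114e-5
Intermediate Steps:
Q(142)/(-45196) = -97/142/(-45196) = -97*1/142*(-1/45196) = -97/142*(-1/45196) = 97/6417832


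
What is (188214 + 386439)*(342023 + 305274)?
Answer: 371971162941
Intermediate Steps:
(188214 + 386439)*(342023 + 305274) = 574653*647297 = 371971162941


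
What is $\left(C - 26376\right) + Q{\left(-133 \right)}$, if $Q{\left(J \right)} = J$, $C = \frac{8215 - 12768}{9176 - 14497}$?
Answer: $- \frac{141049836}{5321} \approx -26508.0$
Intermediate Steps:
$C = \frac{4553}{5321}$ ($C = - \frac{4553}{-5321} = \left(-4553\right) \left(- \frac{1}{5321}\right) = \frac{4553}{5321} \approx 0.85567$)
$\left(C - 26376\right) + Q{\left(-133 \right)} = \left(\frac{4553}{5321} - 26376\right) - 133 = - \frac{140342143}{5321} - 133 = - \frac{141049836}{5321}$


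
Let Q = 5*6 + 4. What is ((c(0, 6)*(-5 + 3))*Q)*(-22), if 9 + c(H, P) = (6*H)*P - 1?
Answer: -14960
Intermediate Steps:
Q = 34 (Q = 30 + 4 = 34)
c(H, P) = -10 + 6*H*P (c(H, P) = -9 + ((6*H)*P - 1) = -9 + (6*H*P - 1) = -9 + (-1 + 6*H*P) = -10 + 6*H*P)
((c(0, 6)*(-5 + 3))*Q)*(-22) = (((-10 + 6*0*6)*(-5 + 3))*34)*(-22) = (((-10 + 0)*(-2))*34)*(-22) = (-10*(-2)*34)*(-22) = (20*34)*(-22) = 680*(-22) = -14960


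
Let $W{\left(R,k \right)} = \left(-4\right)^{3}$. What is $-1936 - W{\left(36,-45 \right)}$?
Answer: $-1872$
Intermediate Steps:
$W{\left(R,k \right)} = -64$
$-1936 - W{\left(36,-45 \right)} = -1936 - -64 = -1936 + 64 = -1872$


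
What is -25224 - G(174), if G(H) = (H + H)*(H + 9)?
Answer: -88908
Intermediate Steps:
G(H) = 2*H*(9 + H) (G(H) = (2*H)*(9 + H) = 2*H*(9 + H))
-25224 - G(174) = -25224 - 2*174*(9 + 174) = -25224 - 2*174*183 = -25224 - 1*63684 = -25224 - 63684 = -88908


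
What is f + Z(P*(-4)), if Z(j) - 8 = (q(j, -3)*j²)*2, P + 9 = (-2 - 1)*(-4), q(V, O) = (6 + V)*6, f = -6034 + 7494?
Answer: -8900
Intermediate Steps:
f = 1460
q(V, O) = 36 + 6*V
P = 3 (P = -9 + (-2 - 1)*(-4) = -9 - 3*(-4) = -9 + 12 = 3)
Z(j) = 8 + 2*j²*(36 + 6*j) (Z(j) = 8 + ((36 + 6*j)*j²)*2 = 8 + (j²*(36 + 6*j))*2 = 8 + 2*j²*(36 + 6*j))
f + Z(P*(-4)) = 1460 + (8 + 12*(3*(-4))²*(6 + 3*(-4))) = 1460 + (8 + 12*(-12)²*(6 - 12)) = 1460 + (8 + 12*144*(-6)) = 1460 + (8 - 10368) = 1460 - 10360 = -8900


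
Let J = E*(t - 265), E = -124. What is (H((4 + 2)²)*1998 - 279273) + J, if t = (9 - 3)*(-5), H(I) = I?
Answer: -170765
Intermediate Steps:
t = -30 (t = 6*(-5) = -30)
J = 36580 (J = -124*(-30 - 265) = -124*(-295) = 36580)
(H((4 + 2)²)*1998 - 279273) + J = ((4 + 2)²*1998 - 279273) + 36580 = (6²*1998 - 279273) + 36580 = (36*1998 - 279273) + 36580 = (71928 - 279273) + 36580 = -207345 + 36580 = -170765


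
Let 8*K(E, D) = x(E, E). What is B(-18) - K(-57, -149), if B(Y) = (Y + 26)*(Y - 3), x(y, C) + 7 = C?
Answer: -160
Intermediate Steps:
x(y, C) = -7 + C
K(E, D) = -7/8 + E/8 (K(E, D) = (-7 + E)/8 = -7/8 + E/8)
B(Y) = (-3 + Y)*(26 + Y) (B(Y) = (26 + Y)*(-3 + Y) = (-3 + Y)*(26 + Y))
B(-18) - K(-57, -149) = (-78 + (-18)² + 23*(-18)) - (-7/8 + (⅛)*(-57)) = (-78 + 324 - 414) - (-7/8 - 57/8) = -168 - 1*(-8) = -168 + 8 = -160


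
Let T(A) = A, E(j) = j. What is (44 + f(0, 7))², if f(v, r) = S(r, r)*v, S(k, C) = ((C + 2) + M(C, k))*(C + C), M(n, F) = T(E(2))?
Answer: 1936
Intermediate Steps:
M(n, F) = 2
S(k, C) = 2*C*(4 + C) (S(k, C) = ((C + 2) + 2)*(C + C) = ((2 + C) + 2)*(2*C) = (4 + C)*(2*C) = 2*C*(4 + C))
f(v, r) = 2*r*v*(4 + r) (f(v, r) = (2*r*(4 + r))*v = 2*r*v*(4 + r))
(44 + f(0, 7))² = (44 + 2*7*0*(4 + 7))² = (44 + 2*7*0*11)² = (44 + 0)² = 44² = 1936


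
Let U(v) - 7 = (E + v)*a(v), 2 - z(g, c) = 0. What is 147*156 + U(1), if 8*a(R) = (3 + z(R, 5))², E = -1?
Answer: 22939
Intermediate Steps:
z(g, c) = 2 (z(g, c) = 2 - 1*0 = 2 + 0 = 2)
a(R) = 25/8 (a(R) = (3 + 2)²/8 = (⅛)*5² = (⅛)*25 = 25/8)
U(v) = 31/8 + 25*v/8 (U(v) = 7 + (-1 + v)*(25/8) = 7 + (-25/8 + 25*v/8) = 31/8 + 25*v/8)
147*156 + U(1) = 147*156 + (31/8 + (25/8)*1) = 22932 + (31/8 + 25/8) = 22932 + 7 = 22939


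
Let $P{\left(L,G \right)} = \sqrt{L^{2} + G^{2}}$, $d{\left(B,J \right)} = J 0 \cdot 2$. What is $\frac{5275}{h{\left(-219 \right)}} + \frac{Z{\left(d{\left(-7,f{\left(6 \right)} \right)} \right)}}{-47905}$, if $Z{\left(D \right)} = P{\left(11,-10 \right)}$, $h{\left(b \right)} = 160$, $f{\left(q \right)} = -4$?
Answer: $\frac{1055}{32} - \frac{\sqrt{221}}{47905} \approx 32.968$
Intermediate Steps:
$d{\left(B,J \right)} = 0$ ($d{\left(B,J \right)} = 0 \cdot 2 = 0$)
$P{\left(L,G \right)} = \sqrt{G^{2} + L^{2}}$
$Z{\left(D \right)} = \sqrt{221}$ ($Z{\left(D \right)} = \sqrt{\left(-10\right)^{2} + 11^{2}} = \sqrt{100 + 121} = \sqrt{221}$)
$\frac{5275}{h{\left(-219 \right)}} + \frac{Z{\left(d{\left(-7,f{\left(6 \right)} \right)} \right)}}{-47905} = \frac{5275}{160} + \frac{\sqrt{221}}{-47905} = 5275 \cdot \frac{1}{160} + \sqrt{221} \left(- \frac{1}{47905}\right) = \frac{1055}{32} - \frac{\sqrt{221}}{47905}$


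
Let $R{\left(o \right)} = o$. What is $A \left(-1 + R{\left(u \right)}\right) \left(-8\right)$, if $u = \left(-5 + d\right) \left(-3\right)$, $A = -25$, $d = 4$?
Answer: $400$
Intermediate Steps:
$u = 3$ ($u = \left(-5 + 4\right) \left(-3\right) = \left(-1\right) \left(-3\right) = 3$)
$A \left(-1 + R{\left(u \right)}\right) \left(-8\right) = - 25 \left(-1 + 3\right) \left(-8\right) = \left(-25\right) 2 \left(-8\right) = \left(-50\right) \left(-8\right) = 400$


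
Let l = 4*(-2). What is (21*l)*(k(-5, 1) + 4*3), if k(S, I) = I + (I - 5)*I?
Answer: -1512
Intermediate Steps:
k(S, I) = I + I*(-5 + I) (k(S, I) = I + (-5 + I)*I = I + I*(-5 + I))
l = -8
(21*l)*(k(-5, 1) + 4*3) = (21*(-8))*(1*(-4 + 1) + 4*3) = -168*(1*(-3) + 12) = -168*(-3 + 12) = -168*9 = -1512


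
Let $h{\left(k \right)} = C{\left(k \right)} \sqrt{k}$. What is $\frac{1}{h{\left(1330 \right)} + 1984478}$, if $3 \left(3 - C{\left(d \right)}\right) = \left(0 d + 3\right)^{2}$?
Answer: $\frac{1}{1984478} \approx 5.0391 \cdot 10^{-7}$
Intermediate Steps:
$C{\left(d \right)} = 0$ ($C{\left(d \right)} = 3 - \frac{\left(0 d + 3\right)^{2}}{3} = 3 - \frac{\left(0 + 3\right)^{2}}{3} = 3 - \frac{3^{2}}{3} = 3 - 3 = 0$)
$h{\left(k \right)} = 0$ ($h{\left(k \right)} = 0 \sqrt{k} = 0$)
$\frac{1}{h{\left(1330 \right)} + 1984478} = \frac{1}{0 + 1984478} = \frac{1}{1984478}$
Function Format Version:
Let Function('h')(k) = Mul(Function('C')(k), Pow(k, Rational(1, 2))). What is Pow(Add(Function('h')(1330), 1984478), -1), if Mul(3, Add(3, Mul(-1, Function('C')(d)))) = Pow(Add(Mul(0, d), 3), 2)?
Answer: Rational(1, 1984478) ≈ 5.0391e-7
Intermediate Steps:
Function('C')(d) = 0 (Function('C')(d) = Add(3, Mul(Rational(-1, 3), Pow(Add(Mul(0, d), 3), 2))) = Add(3, Mul(Rational(-1, 3), Pow(Add(0, 3), 2))) = Add(3, Mul(Rational(-1, 3), Pow(3, 2))) = Add(3, Mul(Rational(-1, 3), 9)) = Add(3, -3) = 0)
Function('h')(k) = 0 (Function('h')(k) = Mul(0, Pow(k, Rational(1, 2))) = 0)
Pow(Add(Function('h')(1330), 1984478), -1) = Pow(Add(0, 1984478), -1) = Pow(1984478, -1) = Rational(1, 1984478)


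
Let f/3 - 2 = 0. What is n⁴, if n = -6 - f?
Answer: 20736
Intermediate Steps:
f = 6 (f = 6 + 3*0 = 6 + 0 = 6)
n = -12 (n = -6 - 1*6 = -6 - 6 = -12)
n⁴ = (-12)⁴ = 20736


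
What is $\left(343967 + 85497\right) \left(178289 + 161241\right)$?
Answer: $145815911920$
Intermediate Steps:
$\left(343967 + 85497\right) \left(178289 + 161241\right) = 429464 \cdot 339530 = 145815911920$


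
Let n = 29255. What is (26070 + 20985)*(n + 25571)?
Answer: 2579837430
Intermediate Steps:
(26070 + 20985)*(n + 25571) = (26070 + 20985)*(29255 + 25571) = 47055*54826 = 2579837430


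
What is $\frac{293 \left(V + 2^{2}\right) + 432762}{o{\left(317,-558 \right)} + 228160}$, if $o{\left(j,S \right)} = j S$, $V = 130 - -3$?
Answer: $\frac{472903}{51274} \approx 9.2231$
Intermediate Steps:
$V = 133$ ($V = 130 + 3 = 133$)
$o{\left(j,S \right)} = S j$
$\frac{293 \left(V + 2^{2}\right) + 432762}{o{\left(317,-558 \right)} + 228160} = \frac{293 \left(133 + 2^{2}\right) + 432762}{\left(-558\right) 317 + 228160} = \frac{293 \left(133 + 4\right) + 432762}{-176886 + 228160} = \frac{293 \cdot 137 + 432762}{51274} = \left(40141 + 432762\right) \frac{1}{51274} = 472903 \cdot \frac{1}{51274} = \frac{472903}{51274}$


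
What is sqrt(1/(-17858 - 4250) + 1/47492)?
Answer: I*sqrt(416437662566)/131244142 ≈ 0.0049169*I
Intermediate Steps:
sqrt(1/(-17858 - 4250) + 1/47492) = sqrt(1/(-22108) + 1/47492) = sqrt(-1/22108 + 1/47492) = sqrt(-3173/131244142) = I*sqrt(416437662566)/131244142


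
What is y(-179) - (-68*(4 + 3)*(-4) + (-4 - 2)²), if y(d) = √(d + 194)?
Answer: -1940 + √15 ≈ -1936.1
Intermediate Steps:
y(d) = √(194 + d)
y(-179) - (-68*(4 + 3)*(-4) + (-4 - 2)²) = √(194 - 179) - (-68*(4 + 3)*(-4) + (-4 - 2)²) = √15 - (-476*(-4) + (-6)²) = √15 - (-68*(-28) + 36) = √15 - (1904 + 36) = √15 - 1*1940 = √15 - 1940 = -1940 + √15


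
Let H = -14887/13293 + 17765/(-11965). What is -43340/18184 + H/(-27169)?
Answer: -9363771423088615/3928880218970826 ≈ -2.3833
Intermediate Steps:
H = -82854620/31810149 (H = -14887*1/13293 + 17765*(-1/11965) = -14887/13293 - 3553/2393 = -82854620/31810149 ≈ -2.6047)
-43340/18184 + H/(-27169) = -43340/18184 - 82854620/31810149/(-27169) = -43340*1/18184 - 82854620/31810149*(-1/27169) = -10835/4546 + 82854620/864249938181 = -9363771423088615/3928880218970826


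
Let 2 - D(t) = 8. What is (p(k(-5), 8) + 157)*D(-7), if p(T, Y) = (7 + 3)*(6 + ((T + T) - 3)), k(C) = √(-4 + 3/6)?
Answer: -1122 - 60*I*√14 ≈ -1122.0 - 224.5*I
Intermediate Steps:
k(C) = I*√14/2 (k(C) = √(-4 + 3*(⅙)) = √(-4 + ½) = √(-7/2) = I*√14/2)
p(T, Y) = 30 + 20*T (p(T, Y) = 10*(6 + (2*T - 3)) = 10*(6 + (-3 + 2*T)) = 10*(3 + 2*T) = 30 + 20*T)
D(t) = -6 (D(t) = 2 - 1*8 = 2 - 8 = -6)
(p(k(-5), 8) + 157)*D(-7) = ((30 + 20*(I*√14/2)) + 157)*(-6) = ((30 + 10*I*√14) + 157)*(-6) = (187 + 10*I*√14)*(-6) = -1122 - 60*I*√14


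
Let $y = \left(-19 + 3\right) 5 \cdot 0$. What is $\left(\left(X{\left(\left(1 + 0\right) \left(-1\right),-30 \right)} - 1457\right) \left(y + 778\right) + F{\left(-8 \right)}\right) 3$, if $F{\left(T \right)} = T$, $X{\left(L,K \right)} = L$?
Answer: $-3402996$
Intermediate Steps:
$y = 0$ ($y = \left(-16\right) 0 = 0$)
$\left(\left(X{\left(\left(1 + 0\right) \left(-1\right),-30 \right)} - 1457\right) \left(y + 778\right) + F{\left(-8 \right)}\right) 3 = \left(\left(\left(1 + 0\right) \left(-1\right) - 1457\right) \left(0 + 778\right) - 8\right) 3 = \left(\left(1 \left(-1\right) - 1457\right) 778 - 8\right) 3 = \left(\left(-1 - 1457\right) 778 - 8\right) 3 = \left(\left(-1458\right) 778 - 8\right) 3 = \left(-1134324 - 8\right) 3 = \left(-1134332\right) 3 = -3402996$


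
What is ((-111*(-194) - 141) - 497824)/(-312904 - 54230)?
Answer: 476431/367134 ≈ 1.2977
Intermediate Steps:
((-111*(-194) - 141) - 497824)/(-312904 - 54230) = ((21534 - 141) - 497824)/(-367134) = (21393 - 497824)*(-1/367134) = -476431*(-1/367134) = 476431/367134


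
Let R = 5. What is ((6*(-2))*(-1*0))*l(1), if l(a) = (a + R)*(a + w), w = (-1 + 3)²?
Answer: 0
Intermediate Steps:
w = 4 (w = 2² = 4)
l(a) = (4 + a)*(5 + a) (l(a) = (a + 5)*(a + 4) = (5 + a)*(4 + a) = (4 + a)*(5 + a))
((6*(-2))*(-1*0))*l(1) = ((6*(-2))*(-1*0))*(20 + 1² + 9*1) = (-12*0)*(20 + 1 + 9) = 0*30 = 0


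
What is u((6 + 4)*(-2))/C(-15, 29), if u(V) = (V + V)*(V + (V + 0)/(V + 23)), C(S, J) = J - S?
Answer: 800/33 ≈ 24.242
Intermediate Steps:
u(V) = 2*V*(V + V/(23 + V)) (u(V) = (2*V)*(V + V/(23 + V)) = 2*V*(V + V/(23 + V)))
u((6 + 4)*(-2))/C(-15, 29) = (2*((6 + 4)*(-2))²*(24 + (6 + 4)*(-2))/(23 + (6 + 4)*(-2)))/(29 - 1*(-15)) = (2*(10*(-2))²*(24 + 10*(-2))/(23 + 10*(-2)))/(29 + 15) = (2*(-20)²*(24 - 20)/(23 - 20))/44 = (2*400*4/3)*(1/44) = (2*400*(⅓)*4)*(1/44) = (3200/3)*(1/44) = 800/33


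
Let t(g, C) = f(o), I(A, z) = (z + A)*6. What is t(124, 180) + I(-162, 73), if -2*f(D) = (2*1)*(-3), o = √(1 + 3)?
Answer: -531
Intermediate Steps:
I(A, z) = 6*A + 6*z (I(A, z) = (A + z)*6 = 6*A + 6*z)
o = 2 (o = √4 = 2)
f(D) = 3 (f(D) = -2*1*(-3)/2 = -(-3) = -½*(-6) = 3)
t(g, C) = 3
t(124, 180) + I(-162, 73) = 3 + (6*(-162) + 6*73) = 3 + (-972 + 438) = 3 - 534 = -531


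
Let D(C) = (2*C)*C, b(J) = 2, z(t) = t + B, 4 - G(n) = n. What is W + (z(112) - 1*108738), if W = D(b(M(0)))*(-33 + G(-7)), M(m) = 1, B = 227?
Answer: -108575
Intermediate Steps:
G(n) = 4 - n
z(t) = 227 + t (z(t) = t + 227 = 227 + t)
D(C) = 2*C**2
W = -176 (W = (2*2**2)*(-33 + (4 - 1*(-7))) = (2*4)*(-33 + (4 + 7)) = 8*(-33 + 11) = 8*(-22) = -176)
W + (z(112) - 1*108738) = -176 + ((227 + 112) - 1*108738) = -176 + (339 - 108738) = -176 - 108399 = -108575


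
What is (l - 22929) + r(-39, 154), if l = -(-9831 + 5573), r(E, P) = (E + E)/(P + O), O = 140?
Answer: -914892/49 ≈ -18671.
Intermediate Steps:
r(E, P) = 2*E/(140 + P) (r(E, P) = (E + E)/(P + 140) = (2*E)/(140 + P) = 2*E/(140 + P))
l = 4258 (l = -1*(-4258) = 4258)
(l - 22929) + r(-39, 154) = (4258 - 22929) + 2*(-39)/(140 + 154) = -18671 + 2*(-39)/294 = -18671 + 2*(-39)*(1/294) = -18671 - 13/49 = -914892/49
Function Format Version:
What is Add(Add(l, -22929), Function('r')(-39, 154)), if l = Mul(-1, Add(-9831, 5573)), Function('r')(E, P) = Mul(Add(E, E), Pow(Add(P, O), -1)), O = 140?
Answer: Rational(-914892, 49) ≈ -18671.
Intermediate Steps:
Function('r')(E, P) = Mul(2, E, Pow(Add(140, P), -1)) (Function('r')(E, P) = Mul(Add(E, E), Pow(Add(P, 140), -1)) = Mul(Mul(2, E), Pow(Add(140, P), -1)) = Mul(2, E, Pow(Add(140, P), -1)))
l = 4258 (l = Mul(-1, -4258) = 4258)
Add(Add(l, -22929), Function('r')(-39, 154)) = Add(Add(4258, -22929), Mul(2, -39, Pow(Add(140, 154), -1))) = Add(-18671, Mul(2, -39, Pow(294, -1))) = Add(-18671, Mul(2, -39, Rational(1, 294))) = Add(-18671, Rational(-13, 49)) = Rational(-914892, 49)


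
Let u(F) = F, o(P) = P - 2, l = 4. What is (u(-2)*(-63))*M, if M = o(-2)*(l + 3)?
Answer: -3528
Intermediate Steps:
o(P) = -2 + P
M = -28 (M = (-2 - 2)*(4 + 3) = -4*7 = -28)
(u(-2)*(-63))*M = -2*(-63)*(-28) = 126*(-28) = -3528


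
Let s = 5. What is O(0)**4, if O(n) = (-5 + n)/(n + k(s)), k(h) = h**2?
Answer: 1/625 ≈ 0.0016000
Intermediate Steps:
O(n) = (-5 + n)/(25 + n) (O(n) = (-5 + n)/(n + 5**2) = (-5 + n)/(n + 25) = (-5 + n)/(25 + n))
O(0)**4 = ((-5 + 0)/(25 + 0))**4 = (-5/25)**4 = ((1/25)*(-5))**4 = (-1/5)**4 = 1/625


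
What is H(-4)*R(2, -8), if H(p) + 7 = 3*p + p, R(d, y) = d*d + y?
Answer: 92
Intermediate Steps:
R(d, y) = y + d² (R(d, y) = d² + y = y + d²)
H(p) = -7 + 4*p (H(p) = -7 + (3*p + p) = -7 + 4*p)
H(-4)*R(2, -8) = (-7 + 4*(-4))*(-8 + 2²) = (-7 - 16)*(-8 + 4) = -23*(-4) = 92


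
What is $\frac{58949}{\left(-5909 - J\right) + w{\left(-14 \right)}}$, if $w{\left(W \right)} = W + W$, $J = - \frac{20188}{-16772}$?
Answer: $- \frac{35310451}{3556984} \approx -9.9271$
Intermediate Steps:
$J = \frac{721}{599}$ ($J = \left(-20188\right) \left(- \frac{1}{16772}\right) = \frac{721}{599} \approx 1.2037$)
$w{\left(W \right)} = 2 W$
$\frac{58949}{\left(-5909 - J\right) + w{\left(-14 \right)}} = \frac{58949}{\left(-5909 - \frac{721}{599}\right) + 2 \left(-14\right)} = \frac{58949}{\left(-5909 - \frac{721}{599}\right) - 28} = \frac{58949}{- \frac{3540212}{599} - 28} = \frac{58949}{- \frac{3556984}{599}} = 58949 \left(- \frac{599}{3556984}\right) = - \frac{35310451}{3556984}$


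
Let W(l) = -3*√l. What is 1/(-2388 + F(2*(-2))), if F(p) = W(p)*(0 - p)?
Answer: -199/475260 + I/237630 ≈ -0.00041872 + 4.2082e-6*I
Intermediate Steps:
F(p) = 3*p^(3/2) (F(p) = (-3*√p)*(0 - p) = (-3*√p)*(-p) = 3*p^(3/2))
1/(-2388 + F(2*(-2))) = 1/(-2388 + 3*(2*(-2))^(3/2)) = 1/(-2388 + 3*(-4)^(3/2)) = 1/(-2388 + 3*(-8*I)) = 1/(-2388 - 24*I) = (-2388 + 24*I)/5703120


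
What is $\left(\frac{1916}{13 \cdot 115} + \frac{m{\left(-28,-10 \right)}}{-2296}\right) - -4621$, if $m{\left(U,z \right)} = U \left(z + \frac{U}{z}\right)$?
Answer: $\frac{283317369}{61295} \approx 4622.2$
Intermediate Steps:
$\left(\frac{1916}{13 \cdot 115} + \frac{m{\left(-28,-10 \right)}}{-2296}\right) - -4621 = \left(\frac{1916}{13 \cdot 115} + \frac{\left(-28\right) \frac{1}{-10} \left(-28 + \left(-10\right)^{2}\right)}{-2296}\right) - -4621 = \left(\frac{1916}{1495} + \left(-28\right) \left(- \frac{1}{10}\right) \left(-28 + 100\right) \left(- \frac{1}{2296}\right)\right) + 4621 = \left(1916 \cdot \frac{1}{1495} + \left(-28\right) \left(- \frac{1}{10}\right) 72 \left(- \frac{1}{2296}\right)\right) + 4621 = \left(\frac{1916}{1495} + \frac{1008}{5} \left(- \frac{1}{2296}\right)\right) + 4621 = \left(\frac{1916}{1495} - \frac{18}{205}\right) + 4621 = \frac{73174}{61295} + 4621 = \frac{283317369}{61295}$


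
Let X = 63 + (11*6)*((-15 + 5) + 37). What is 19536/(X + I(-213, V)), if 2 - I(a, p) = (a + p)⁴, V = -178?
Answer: -9768/11686299157 ≈ -8.3585e-7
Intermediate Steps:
I(a, p) = 2 - (a + p)⁴
X = 1845 (X = 63 + 66*(-10 + 37) = 63 + 66*27 = 63 + 1782 = 1845)
19536/(X + I(-213, V)) = 19536/(1845 + (2 - (-213 - 178)⁴)) = 19536/(1845 + (2 - 1*(-391)⁴)) = 19536/(1845 + (2 - 1*23372600161)) = 19536/(1845 + (2 - 23372600161)) = 19536/(1845 - 23372600159) = 19536/(-23372598314) = 19536*(-1/23372598314) = -9768/11686299157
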